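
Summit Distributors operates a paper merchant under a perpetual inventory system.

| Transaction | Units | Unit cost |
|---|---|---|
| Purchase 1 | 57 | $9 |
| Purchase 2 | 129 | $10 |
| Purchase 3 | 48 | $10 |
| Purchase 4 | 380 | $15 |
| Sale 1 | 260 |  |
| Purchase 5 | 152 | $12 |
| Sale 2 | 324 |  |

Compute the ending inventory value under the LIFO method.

Sale 1 (260) [LIFO — newest first]: 260 @ $15 = $3,900
Sale 2 (324) [LIFO — newest first]: 152 @ $12 + 120 @ $15 + 48 @ $10 + 4 @ $10 = $4,144
Total COGS = $3,900 + $4,144 = $8,044
Ending inventory: 57 @ $9 + 125 @ $10 = $1,763
Check: goods available $9,807 = COGS $8,044 + ending $1,763

Ending inventory = $1,763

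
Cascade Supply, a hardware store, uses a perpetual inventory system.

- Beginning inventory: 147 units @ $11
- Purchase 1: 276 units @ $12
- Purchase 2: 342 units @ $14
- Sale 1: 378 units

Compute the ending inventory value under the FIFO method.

Ending inventory = $5,328

Sale 1 (378) [FIFO — oldest first]: 147 @ $11 + 231 @ $12 = $4,389
Ending inventory: 45 @ $12 + 342 @ $14 = $5,328
Check: goods available $9,717 = COGS $4,389 + ending $5,328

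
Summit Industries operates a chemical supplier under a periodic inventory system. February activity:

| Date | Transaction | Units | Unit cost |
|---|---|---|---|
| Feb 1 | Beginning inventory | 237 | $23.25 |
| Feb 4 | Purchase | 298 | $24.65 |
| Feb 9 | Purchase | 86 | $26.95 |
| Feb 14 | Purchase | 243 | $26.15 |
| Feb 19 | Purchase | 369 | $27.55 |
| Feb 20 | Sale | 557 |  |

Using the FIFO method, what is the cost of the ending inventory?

Ending inventory = $18,245.20

Feb 20, 557 sold [FIFO — oldest first]: 237 @ $23.25 + 298 @ $24.65 + 22 @ $26.95 = $13,448.85
Ending inventory: 64 @ $26.95 + 243 @ $26.15 + 369 @ $27.55 = $18,245.20
Check: goods available $31,694.05 = COGS $13,448.85 + ending $18,245.20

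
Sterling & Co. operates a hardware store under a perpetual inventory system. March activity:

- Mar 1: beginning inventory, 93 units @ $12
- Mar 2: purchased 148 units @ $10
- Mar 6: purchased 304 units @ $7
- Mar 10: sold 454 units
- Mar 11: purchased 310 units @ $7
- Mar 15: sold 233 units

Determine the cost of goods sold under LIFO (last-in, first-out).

Mar 10, 454 sold [LIFO — newest first]: 304 @ $7 + 148 @ $10 + 2 @ $12 = $3,632
Mar 15, 233 sold [LIFO — newest first]: 233 @ $7 = $1,631
Total COGS = $3,632 + $1,631 = $5,263
Ending inventory: 91 @ $12 + 77 @ $7 = $1,631
Check: goods available $6,894 = COGS $5,263 + ending $1,631

COGS = $5,263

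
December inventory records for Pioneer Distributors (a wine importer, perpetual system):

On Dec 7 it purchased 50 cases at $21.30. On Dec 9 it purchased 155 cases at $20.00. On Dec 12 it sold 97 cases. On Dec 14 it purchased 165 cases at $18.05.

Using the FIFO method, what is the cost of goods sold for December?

Dec 12, 97 sold [FIFO — oldest first]: 50 @ $21.30 + 47 @ $20.00 = $2,005.00
Ending inventory: 108 @ $20.00 + 165 @ $18.05 = $5,138.25

COGS = $2,005.00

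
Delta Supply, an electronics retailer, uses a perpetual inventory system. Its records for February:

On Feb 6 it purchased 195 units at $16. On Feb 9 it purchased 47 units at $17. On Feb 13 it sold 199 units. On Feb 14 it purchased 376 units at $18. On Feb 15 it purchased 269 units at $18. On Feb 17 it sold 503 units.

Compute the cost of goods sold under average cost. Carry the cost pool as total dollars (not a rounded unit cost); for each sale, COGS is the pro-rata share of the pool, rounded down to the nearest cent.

After Feb 6: 195 on hand, pool $3,120.00 (≈ $16.0000 each)
After Feb 9: 242 on hand, pool $3,919.00 (≈ $16.1942 each)
Feb 13, sell 199: 199/242 × $3,919.00 → $3,222.64
After Feb 14: 419 on hand, pool $7,464.36 (≈ $17.8147 each)
After Feb 15: 688 on hand, pool $12,306.36 (≈ $17.8872 each)
Feb 17, sell 503: 503/688 × $12,306.36 → $8,997.23
Total COGS = $3,222.64 + $8,997.23 = $12,219.87
Ending inventory (cost pool remaining) = $3,309.13
Check: goods available $15,529.00 = COGS $12,219.87 + ending $3,309.13

COGS = $12,219.87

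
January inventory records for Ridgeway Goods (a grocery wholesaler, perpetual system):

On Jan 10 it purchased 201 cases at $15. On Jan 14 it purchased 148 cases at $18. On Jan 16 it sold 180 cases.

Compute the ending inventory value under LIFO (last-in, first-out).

Ending inventory = $2,535

Jan 16, 180 sold [LIFO — newest first]: 148 @ $18 + 32 @ $15 = $3,144
Ending inventory: 169 @ $15 = $2,535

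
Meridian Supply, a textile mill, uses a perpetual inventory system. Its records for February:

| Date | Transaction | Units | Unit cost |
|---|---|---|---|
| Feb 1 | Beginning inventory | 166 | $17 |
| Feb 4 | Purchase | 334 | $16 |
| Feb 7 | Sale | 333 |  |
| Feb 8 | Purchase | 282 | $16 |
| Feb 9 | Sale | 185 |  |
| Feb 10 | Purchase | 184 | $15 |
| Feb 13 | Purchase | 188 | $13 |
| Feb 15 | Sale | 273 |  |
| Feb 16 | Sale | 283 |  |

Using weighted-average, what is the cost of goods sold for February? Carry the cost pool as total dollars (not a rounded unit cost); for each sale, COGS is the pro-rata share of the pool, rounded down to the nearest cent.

After Feb 1: 166 on hand, pool $2,822.00 (≈ $17.0000 each)
After Feb 4: 500 on hand, pool $8,166.00 (≈ $16.3320 each)
Feb 7, sell 333: 333/500 × $8,166.00 → $5,438.55
After Feb 8: 449 on hand, pool $7,239.45 (≈ $16.1235 each)
Feb 9, sell 185: 185/449 × $7,239.45 → $2,982.84
After Feb 10: 448 on hand, pool $7,016.61 (≈ $15.6621 each)
After Feb 13: 636 on hand, pool $9,460.61 (≈ $14.8752 each)
Feb 15, sell 273: 273/636 × $9,460.61 → $4,060.92
Feb 16, sell 283: 283/363 × $5,399.69 → $4,209.67
Total COGS = $5,438.55 + $2,982.84 + $4,060.92 + $4,209.67 = $16,691.98
Ending inventory (cost pool remaining) = $1,190.02
Check: goods available $17,882.00 = COGS $16,691.98 + ending $1,190.02

COGS = $16,691.98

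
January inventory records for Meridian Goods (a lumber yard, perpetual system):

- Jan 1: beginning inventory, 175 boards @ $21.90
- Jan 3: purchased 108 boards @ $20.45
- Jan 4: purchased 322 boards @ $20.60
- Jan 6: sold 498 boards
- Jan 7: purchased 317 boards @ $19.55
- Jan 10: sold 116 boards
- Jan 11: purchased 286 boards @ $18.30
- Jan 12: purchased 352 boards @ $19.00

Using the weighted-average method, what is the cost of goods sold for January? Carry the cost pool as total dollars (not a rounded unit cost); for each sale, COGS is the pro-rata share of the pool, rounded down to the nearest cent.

After Jan 1: 175 on hand, pool $3,832.50 (≈ $21.9000 each)
After Jan 3: 283 on hand, pool $6,041.10 (≈ $21.3466 each)
After Jan 4: 605 on hand, pool $12,674.30 (≈ $20.9493 each)
Jan 6, sell 498: 498/605 × $12,674.30 → $10,432.72
After Jan 7: 424 on hand, pool $8,438.93 (≈ $19.9031 each)
Jan 10, sell 116: 116/424 × $8,438.93 → $2,308.76
After Jan 11: 594 on hand, pool $11,363.97 (≈ $19.1313 each)
After Jan 12: 946 on hand, pool $18,051.97 (≈ $19.0824 each)
Total COGS = $10,432.72 + $2,308.76 = $12,741.48
Ending inventory (cost pool remaining) = $18,051.97
Check: goods available $30,793.45 = COGS $12,741.48 + ending $18,051.97

COGS = $12,741.48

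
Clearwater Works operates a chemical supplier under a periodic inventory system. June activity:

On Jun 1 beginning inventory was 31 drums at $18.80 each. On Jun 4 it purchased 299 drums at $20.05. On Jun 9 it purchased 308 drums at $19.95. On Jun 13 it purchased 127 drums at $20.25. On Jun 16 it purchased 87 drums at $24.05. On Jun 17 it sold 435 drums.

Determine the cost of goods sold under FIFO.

COGS = $8,672.50

Jun 17, 435 sold [FIFO — oldest first]: 31 @ $18.80 + 299 @ $20.05 + 105 @ $19.95 = $8,672.50
Ending inventory: 203 @ $19.95 + 127 @ $20.25 + 87 @ $24.05 = $8,713.95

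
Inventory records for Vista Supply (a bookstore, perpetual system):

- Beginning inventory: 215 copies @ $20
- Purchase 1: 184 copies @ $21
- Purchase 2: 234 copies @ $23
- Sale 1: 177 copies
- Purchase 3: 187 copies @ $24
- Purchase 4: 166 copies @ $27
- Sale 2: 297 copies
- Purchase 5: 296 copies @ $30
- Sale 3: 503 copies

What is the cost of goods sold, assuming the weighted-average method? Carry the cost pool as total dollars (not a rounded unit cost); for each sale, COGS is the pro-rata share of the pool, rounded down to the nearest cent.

COGS = $23,569.90

After Beginning: 215 on hand, pool $4,300.00 (≈ $20.0000 each)
After Purchase 1: 399 on hand, pool $8,164.00 (≈ $20.4612 each)
After Purchase 2: 633 on hand, pool $13,546.00 (≈ $21.3997 each)
Sale 1, sell 177: 177/633 × $13,546.00 → $3,787.74
After Purchase 3: 643 on hand, pool $14,246.26 (≈ $22.1559 each)
After Purchase 4: 809 on hand, pool $18,728.26 (≈ $23.1499 each)
Sale 2, sell 297: 297/809 × $18,728.26 → $6,875.51
After Purchase 5: 808 on hand, pool $20,732.75 (≈ $25.6593 each)
Sale 3, sell 503: 503/808 × $20,732.75 → $12,906.65
Total COGS = $3,787.74 + $6,875.51 + $12,906.65 = $23,569.90
Ending inventory (cost pool remaining) = $7,826.10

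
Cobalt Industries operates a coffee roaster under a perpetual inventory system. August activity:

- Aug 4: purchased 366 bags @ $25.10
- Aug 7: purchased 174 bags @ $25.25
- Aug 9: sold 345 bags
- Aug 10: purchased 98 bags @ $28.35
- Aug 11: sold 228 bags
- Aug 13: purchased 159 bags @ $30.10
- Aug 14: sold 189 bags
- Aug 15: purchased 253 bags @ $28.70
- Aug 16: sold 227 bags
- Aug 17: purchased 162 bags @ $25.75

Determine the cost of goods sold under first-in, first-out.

Aug 9, 345 sold [FIFO — oldest first]: 345 @ $25.10 = $8,659.50
Aug 11, 228 sold [FIFO — oldest first]: 21 @ $25.10 + 174 @ $25.25 + 33 @ $28.35 = $5,856.15
Aug 14, 189 sold [FIFO — oldest first]: 65 @ $28.35 + 124 @ $30.10 = $5,575.15
Aug 16, 227 sold [FIFO — oldest first]: 35 @ $30.10 + 192 @ $28.70 = $6,563.90
Total COGS = $8,659.50 + $5,856.15 + $5,575.15 + $6,563.90 = $26,654.70
Ending inventory: 61 @ $28.70 + 162 @ $25.75 = $5,922.20

COGS = $26,654.70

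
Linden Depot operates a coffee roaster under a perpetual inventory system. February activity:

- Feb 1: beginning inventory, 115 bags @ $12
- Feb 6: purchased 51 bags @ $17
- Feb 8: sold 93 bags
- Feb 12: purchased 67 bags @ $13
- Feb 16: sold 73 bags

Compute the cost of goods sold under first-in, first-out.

Feb 8, 93 sold [FIFO — oldest first]: 93 @ $12 = $1,116
Feb 16, 73 sold [FIFO — oldest first]: 22 @ $12 + 51 @ $17 = $1,131
Total COGS = $1,116 + $1,131 = $2,247
Ending inventory: 67 @ $13 = $871

COGS = $2,247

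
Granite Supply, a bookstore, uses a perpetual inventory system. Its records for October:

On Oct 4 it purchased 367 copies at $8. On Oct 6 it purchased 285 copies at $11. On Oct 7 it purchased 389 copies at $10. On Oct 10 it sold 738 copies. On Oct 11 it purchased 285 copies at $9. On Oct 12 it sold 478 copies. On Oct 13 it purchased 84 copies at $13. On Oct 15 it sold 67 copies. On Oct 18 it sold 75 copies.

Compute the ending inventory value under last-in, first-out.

Ending inventory = $416

Oct 10, 738 sold [LIFO — newest first]: 389 @ $10 + 285 @ $11 + 64 @ $8 = $7,537
Oct 12, 478 sold [LIFO — newest first]: 285 @ $9 + 193 @ $8 = $4,109
Oct 15, 67 sold [LIFO — newest first]: 67 @ $13 = $871
Oct 18, 75 sold [LIFO — newest first]: 17 @ $13 + 58 @ $8 = $685
Total COGS = $7,537 + $4,109 + $871 + $685 = $13,202
Ending inventory: 52 @ $8 = $416
Check: goods available $13,618 = COGS $13,202 + ending $416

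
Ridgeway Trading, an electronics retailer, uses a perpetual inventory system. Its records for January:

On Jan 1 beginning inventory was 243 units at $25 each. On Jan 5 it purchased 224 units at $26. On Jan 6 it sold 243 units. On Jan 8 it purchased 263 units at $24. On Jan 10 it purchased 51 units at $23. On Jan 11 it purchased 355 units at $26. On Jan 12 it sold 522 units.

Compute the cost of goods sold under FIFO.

COGS = $19,016

Jan 6, 243 sold [FIFO — oldest first]: 243 @ $25 = $6,075
Jan 12, 522 sold [FIFO — oldest first]: 224 @ $26 + 263 @ $24 + 35 @ $23 = $12,941
Total COGS = $6,075 + $12,941 = $19,016
Ending inventory: 16 @ $23 + 355 @ $26 = $9,598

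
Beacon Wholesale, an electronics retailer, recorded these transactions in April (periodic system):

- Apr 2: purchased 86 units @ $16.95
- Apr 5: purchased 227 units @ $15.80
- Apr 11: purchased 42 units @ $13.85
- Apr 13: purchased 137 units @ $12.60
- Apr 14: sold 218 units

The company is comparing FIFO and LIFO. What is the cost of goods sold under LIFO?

COGS = $2,924.10

FIFO COGS: 86 @ $16.95 + 132 @ $15.80 = $3,543.30
LIFO COGS: 137 @ $12.60 + 42 @ $13.85 + 39 @ $15.80 = $2,924.10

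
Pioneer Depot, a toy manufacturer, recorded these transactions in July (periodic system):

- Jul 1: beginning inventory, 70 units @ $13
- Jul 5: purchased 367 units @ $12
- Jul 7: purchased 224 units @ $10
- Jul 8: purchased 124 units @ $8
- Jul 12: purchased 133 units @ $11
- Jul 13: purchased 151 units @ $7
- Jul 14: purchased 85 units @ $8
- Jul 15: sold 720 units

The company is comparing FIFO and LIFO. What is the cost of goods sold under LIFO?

FIFO COGS: 70 @ $13 + 367 @ $12 + 224 @ $10 + 59 @ $8 = $8,026
LIFO COGS: 85 @ $8 + 151 @ $7 + 133 @ $11 + 124 @ $8 + 224 @ $10 + 3 @ $12 = $6,468

COGS = $6,468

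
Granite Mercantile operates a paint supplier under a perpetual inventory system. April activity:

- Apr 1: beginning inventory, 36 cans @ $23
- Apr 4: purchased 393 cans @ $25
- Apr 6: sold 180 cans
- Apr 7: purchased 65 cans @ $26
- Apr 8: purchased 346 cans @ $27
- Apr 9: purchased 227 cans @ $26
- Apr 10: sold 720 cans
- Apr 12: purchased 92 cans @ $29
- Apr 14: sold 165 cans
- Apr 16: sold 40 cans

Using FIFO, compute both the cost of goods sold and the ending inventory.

COGS = $28,689; ending inventory = $1,566

Apr 6, 180 sold [FIFO — oldest first]: 36 @ $23 + 144 @ $25 = $4,428
Apr 10, 720 sold [FIFO — oldest first]: 249 @ $25 + 65 @ $26 + 346 @ $27 + 60 @ $26 = $18,817
Apr 14, 165 sold [FIFO — oldest first]: 165 @ $26 = $4,290
Apr 16, 40 sold [FIFO — oldest first]: 2 @ $26 + 38 @ $29 = $1,154
Total COGS = $4,428 + $18,817 + $4,290 + $1,154 = $28,689
Ending inventory: 54 @ $29 = $1,566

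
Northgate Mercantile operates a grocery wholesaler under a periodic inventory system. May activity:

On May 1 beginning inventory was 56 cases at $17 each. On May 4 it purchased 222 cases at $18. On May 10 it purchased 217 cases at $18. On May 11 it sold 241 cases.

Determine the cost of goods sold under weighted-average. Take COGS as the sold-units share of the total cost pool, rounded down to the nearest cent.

May 11, sell 241: 241/495 × $8,854.00 → $4,310.73
Ending inventory (cost pool remaining) = $4,543.27
Check: goods available $8,854.00 = COGS $4,310.73 + ending $4,543.27

COGS = $4,310.73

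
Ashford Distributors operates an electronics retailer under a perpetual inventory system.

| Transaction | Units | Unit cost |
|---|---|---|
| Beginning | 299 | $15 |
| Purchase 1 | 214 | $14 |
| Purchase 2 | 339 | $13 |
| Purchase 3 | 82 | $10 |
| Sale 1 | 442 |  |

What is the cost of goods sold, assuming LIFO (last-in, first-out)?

Sale 1 (442) [LIFO — newest first]: 82 @ $10 + 339 @ $13 + 21 @ $14 = $5,521
Ending inventory: 299 @ $15 + 193 @ $14 = $7,187

COGS = $5,521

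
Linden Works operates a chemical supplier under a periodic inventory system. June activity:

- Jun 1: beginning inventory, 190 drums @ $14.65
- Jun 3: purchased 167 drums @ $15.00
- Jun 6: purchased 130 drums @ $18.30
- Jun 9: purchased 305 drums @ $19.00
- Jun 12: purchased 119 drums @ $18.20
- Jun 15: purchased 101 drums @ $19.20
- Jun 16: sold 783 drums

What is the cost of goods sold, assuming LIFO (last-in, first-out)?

Jun 16, 783 sold [LIFO — newest first]: 101 @ $19.20 + 119 @ $18.20 + 305 @ $19.00 + 130 @ $18.30 + 128 @ $15.00 = $14,199.00
Ending inventory: 190 @ $14.65 + 39 @ $15.00 = $3,368.50
Check: goods available $17,567.50 = COGS $14,199.00 + ending $3,368.50

COGS = $14,199.00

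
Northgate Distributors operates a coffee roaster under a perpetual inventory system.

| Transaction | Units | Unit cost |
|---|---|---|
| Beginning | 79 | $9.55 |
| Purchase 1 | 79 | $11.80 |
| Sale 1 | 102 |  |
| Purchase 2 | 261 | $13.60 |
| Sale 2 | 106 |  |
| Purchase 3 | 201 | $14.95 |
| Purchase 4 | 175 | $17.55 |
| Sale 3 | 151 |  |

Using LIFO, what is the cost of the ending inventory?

Sale 1 (102) [LIFO — newest first]: 79 @ $11.80 + 23 @ $9.55 = $1,151.85
Sale 2 (106) [LIFO — newest first]: 106 @ $13.60 = $1,441.60
Sale 3 (151) [LIFO — newest first]: 151 @ $17.55 = $2,650.05
Total COGS = $1,151.85 + $1,441.60 + $2,650.05 = $5,243.50
Ending inventory: 56 @ $9.55 + 155 @ $13.60 + 201 @ $14.95 + 24 @ $17.55 = $6,068.95

Ending inventory = $6,068.95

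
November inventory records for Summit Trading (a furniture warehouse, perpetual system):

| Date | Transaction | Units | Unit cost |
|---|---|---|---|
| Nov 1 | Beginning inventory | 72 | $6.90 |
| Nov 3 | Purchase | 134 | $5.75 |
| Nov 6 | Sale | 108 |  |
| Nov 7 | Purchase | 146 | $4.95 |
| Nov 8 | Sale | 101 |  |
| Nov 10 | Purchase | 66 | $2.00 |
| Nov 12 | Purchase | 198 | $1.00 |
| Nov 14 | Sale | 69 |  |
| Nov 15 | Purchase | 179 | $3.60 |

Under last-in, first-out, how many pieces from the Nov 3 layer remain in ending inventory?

26

Nov 6, 108 sold [LIFO — newest first]: 108 @ $5.75 = $621.00
Nov 8, 101 sold [LIFO — newest first]: 101 @ $4.95 = $499.95
Nov 14, 69 sold [LIFO — newest first]: 69 @ $1.00 = $69.00
Total COGS = $621.00 + $499.95 + $69.00 = $1,189.95
Ending inventory: 72 @ $6.90 + 26 @ $5.75 + 45 @ $4.95 + 66 @ $2.00 + 129 @ $1.00 + 179 @ $3.60 = $1,774.45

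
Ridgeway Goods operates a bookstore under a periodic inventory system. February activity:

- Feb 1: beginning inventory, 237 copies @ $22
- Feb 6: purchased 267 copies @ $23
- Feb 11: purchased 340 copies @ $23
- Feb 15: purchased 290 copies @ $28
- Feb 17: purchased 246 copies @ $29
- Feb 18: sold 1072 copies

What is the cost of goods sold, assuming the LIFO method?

COGS = $27,582

Feb 18, 1072 sold [LIFO — newest first]: 246 @ $29 + 290 @ $28 + 340 @ $23 + 196 @ $23 = $27,582
Ending inventory: 237 @ $22 + 71 @ $23 = $6,847
Check: goods available $34,429 = COGS $27,582 + ending $6,847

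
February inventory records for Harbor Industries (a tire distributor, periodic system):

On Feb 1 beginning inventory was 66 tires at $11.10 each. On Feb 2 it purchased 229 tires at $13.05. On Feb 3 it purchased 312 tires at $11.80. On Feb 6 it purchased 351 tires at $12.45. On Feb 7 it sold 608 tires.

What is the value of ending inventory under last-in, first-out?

Feb 7, 608 sold [LIFO — newest first]: 351 @ $12.45 + 257 @ $11.80 = $7,402.55
Ending inventory: 66 @ $11.10 + 229 @ $13.05 + 55 @ $11.80 = $4,370.05

Ending inventory = $4,370.05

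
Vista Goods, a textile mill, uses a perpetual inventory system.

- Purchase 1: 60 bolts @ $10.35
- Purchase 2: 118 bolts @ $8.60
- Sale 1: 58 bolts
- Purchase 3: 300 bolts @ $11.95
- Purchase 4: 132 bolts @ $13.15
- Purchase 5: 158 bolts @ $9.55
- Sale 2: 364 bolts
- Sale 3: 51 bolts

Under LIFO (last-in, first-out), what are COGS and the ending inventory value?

Sale 1 (58) [LIFO — newest first]: 58 @ $8.60 = $498.80
Sale 2 (364) [LIFO — newest first]: 158 @ $9.55 + 132 @ $13.15 + 74 @ $11.95 = $4,129.00
Sale 3 (51) [LIFO — newest first]: 51 @ $11.95 = $609.45
Total COGS = $498.80 + $4,129.00 + $609.45 = $5,237.25
Ending inventory: 60 @ $10.35 + 60 @ $8.60 + 175 @ $11.95 = $3,228.25

COGS = $5,237.25; ending inventory = $3,228.25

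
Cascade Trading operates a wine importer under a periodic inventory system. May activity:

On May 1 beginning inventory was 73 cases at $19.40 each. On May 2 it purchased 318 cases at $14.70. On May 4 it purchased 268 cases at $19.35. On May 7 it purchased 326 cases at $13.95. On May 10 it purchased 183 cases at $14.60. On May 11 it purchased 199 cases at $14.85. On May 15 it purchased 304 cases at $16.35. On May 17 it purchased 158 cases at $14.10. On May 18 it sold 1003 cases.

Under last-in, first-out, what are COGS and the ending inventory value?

May 18, 1003 sold [LIFO — newest first]: 158 @ $14.10 + 304 @ $16.35 + 199 @ $14.85 + 183 @ $14.60 + 159 @ $13.95 = $15,043.20
Ending inventory: 73 @ $19.40 + 318 @ $14.70 + 268 @ $19.35 + 167 @ $13.95 = $13,606.25
Check: goods available $28,649.45 = COGS $15,043.20 + ending $13,606.25

COGS = $15,043.20; ending inventory = $13,606.25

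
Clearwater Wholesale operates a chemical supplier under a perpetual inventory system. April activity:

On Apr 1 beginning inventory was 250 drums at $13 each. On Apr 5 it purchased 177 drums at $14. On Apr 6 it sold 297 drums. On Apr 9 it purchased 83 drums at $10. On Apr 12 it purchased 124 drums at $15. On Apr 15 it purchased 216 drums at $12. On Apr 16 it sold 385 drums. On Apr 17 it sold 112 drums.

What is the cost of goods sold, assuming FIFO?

Apr 6, 297 sold [FIFO — oldest first]: 250 @ $13 + 47 @ $14 = $3,908
Apr 16, 385 sold [FIFO — oldest first]: 130 @ $14 + 83 @ $10 + 124 @ $15 + 48 @ $12 = $5,086
Apr 17, 112 sold [FIFO — oldest first]: 112 @ $12 = $1,344
Total COGS = $3,908 + $5,086 + $1,344 = $10,338
Ending inventory: 56 @ $12 = $672

COGS = $10,338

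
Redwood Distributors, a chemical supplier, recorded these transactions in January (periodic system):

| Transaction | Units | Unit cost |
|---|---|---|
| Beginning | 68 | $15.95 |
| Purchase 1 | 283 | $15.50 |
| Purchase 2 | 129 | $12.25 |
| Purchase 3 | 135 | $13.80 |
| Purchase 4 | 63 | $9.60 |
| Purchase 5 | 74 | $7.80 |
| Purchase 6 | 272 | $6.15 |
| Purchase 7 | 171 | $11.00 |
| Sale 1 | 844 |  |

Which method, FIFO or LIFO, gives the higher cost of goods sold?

FIFO COGS: 68 @ $15.95 + 283 @ $15.50 + 129 @ $12.25 + 135 @ $13.80 + 63 @ $9.60 + 74 @ $7.80 + 92 @ $6.15 = $10,662.15
LIFO COGS: 171 @ $11.00 + 272 @ $6.15 + 74 @ $7.80 + 63 @ $9.60 + 135 @ $13.80 + 129 @ $12.25 = $8,179.05

FIFO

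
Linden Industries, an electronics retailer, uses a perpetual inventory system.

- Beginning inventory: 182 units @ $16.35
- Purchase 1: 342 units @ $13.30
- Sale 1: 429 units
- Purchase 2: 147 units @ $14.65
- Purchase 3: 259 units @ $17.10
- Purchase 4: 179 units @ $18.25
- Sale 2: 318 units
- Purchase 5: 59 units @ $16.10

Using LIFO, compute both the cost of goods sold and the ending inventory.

Sale 1 (429) [LIFO — newest first]: 342 @ $13.30 + 87 @ $16.35 = $5,971.05
Sale 2 (318) [LIFO — newest first]: 179 @ $18.25 + 139 @ $17.10 = $5,643.65
Total COGS = $5,971.05 + $5,643.65 = $11,614.70
Ending inventory: 95 @ $16.35 + 147 @ $14.65 + 120 @ $17.10 + 59 @ $16.10 = $6,708.70

COGS = $11,614.70; ending inventory = $6,708.70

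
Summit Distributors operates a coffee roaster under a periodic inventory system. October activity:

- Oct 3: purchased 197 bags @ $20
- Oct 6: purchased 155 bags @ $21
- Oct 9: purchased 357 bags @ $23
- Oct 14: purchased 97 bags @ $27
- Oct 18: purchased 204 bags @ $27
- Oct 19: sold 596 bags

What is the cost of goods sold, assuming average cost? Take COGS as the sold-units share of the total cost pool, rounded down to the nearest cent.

Oct 19, sell 596: 596/1010 × $23,533.00 → $13,886.80
Ending inventory (cost pool remaining) = $9,646.20

COGS = $13,886.80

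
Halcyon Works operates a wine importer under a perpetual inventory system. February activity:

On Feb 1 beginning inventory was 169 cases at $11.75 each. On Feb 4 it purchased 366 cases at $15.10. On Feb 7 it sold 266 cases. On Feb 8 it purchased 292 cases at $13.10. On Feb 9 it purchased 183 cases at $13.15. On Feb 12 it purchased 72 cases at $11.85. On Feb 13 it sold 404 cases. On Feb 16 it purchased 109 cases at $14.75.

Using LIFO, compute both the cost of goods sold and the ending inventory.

Feb 7, 266 sold [LIFO — newest first]: 266 @ $15.10 = $4,016.60
Feb 13, 404 sold [LIFO — newest first]: 72 @ $11.85 + 183 @ $13.15 + 149 @ $13.10 = $5,211.55
Total COGS = $4,016.60 + $5,211.55 = $9,228.15
Ending inventory: 169 @ $11.75 + 100 @ $15.10 + 143 @ $13.10 + 109 @ $14.75 = $6,976.80

COGS = $9,228.15; ending inventory = $6,976.80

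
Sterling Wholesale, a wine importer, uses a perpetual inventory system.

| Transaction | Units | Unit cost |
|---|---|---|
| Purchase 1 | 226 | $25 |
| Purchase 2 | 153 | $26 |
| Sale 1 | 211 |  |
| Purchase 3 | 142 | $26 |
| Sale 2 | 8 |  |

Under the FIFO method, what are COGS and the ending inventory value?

COGS = $5,475; ending inventory = $7,845

Sale 1 (211) [FIFO — oldest first]: 211 @ $25 = $5,275
Sale 2 (8) [FIFO — oldest first]: 8 @ $25 = $200
Total COGS = $5,275 + $200 = $5,475
Ending inventory: 7 @ $25 + 153 @ $26 + 142 @ $26 = $7,845
Check: goods available $13,320 = COGS $5,475 + ending $7,845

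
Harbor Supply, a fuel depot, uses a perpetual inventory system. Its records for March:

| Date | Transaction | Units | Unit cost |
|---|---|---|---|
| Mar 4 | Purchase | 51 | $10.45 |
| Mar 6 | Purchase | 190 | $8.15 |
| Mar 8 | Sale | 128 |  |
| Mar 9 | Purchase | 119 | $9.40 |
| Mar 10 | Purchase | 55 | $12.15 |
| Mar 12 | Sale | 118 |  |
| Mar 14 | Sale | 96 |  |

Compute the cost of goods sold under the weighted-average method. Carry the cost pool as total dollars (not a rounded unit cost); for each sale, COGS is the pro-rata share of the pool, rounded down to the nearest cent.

After Mar 4: 51 on hand, pool $532.95 (≈ $10.4500 each)
After Mar 6: 241 on hand, pool $2,081.45 (≈ $8.6367 each)
Mar 8, sell 128: 128/241 × $2,081.45 → $1,105.50
After Mar 9: 232 on hand, pool $2,094.55 (≈ $9.0282 each)
After Mar 10: 287 on hand, pool $2,762.80 (≈ $9.6265 each)
Mar 12, sell 118: 118/287 × $2,762.80 → $1,135.92
Mar 14, sell 96: 96/169 × $1,626.88 → $924.14
Total COGS = $1,105.50 + $1,135.92 + $924.14 = $3,165.56
Ending inventory (cost pool remaining) = $702.74

COGS = $3,165.56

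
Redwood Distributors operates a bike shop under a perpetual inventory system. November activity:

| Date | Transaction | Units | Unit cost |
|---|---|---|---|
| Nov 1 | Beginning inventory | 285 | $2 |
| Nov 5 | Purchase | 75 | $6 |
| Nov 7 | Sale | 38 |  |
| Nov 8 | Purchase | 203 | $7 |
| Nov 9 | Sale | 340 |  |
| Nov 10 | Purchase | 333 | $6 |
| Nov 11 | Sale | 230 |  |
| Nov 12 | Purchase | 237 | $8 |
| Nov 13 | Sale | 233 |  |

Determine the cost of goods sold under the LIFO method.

COGS = $5,315

Nov 7, 38 sold [LIFO — newest first]: 38 @ $6 = $228
Nov 9, 340 sold [LIFO — newest first]: 203 @ $7 + 37 @ $6 + 100 @ $2 = $1,843
Nov 11, 230 sold [LIFO — newest first]: 230 @ $6 = $1,380
Nov 13, 233 sold [LIFO — newest first]: 233 @ $8 = $1,864
Total COGS = $228 + $1,843 + $1,380 + $1,864 = $5,315
Ending inventory: 185 @ $2 + 103 @ $6 + 4 @ $8 = $1,020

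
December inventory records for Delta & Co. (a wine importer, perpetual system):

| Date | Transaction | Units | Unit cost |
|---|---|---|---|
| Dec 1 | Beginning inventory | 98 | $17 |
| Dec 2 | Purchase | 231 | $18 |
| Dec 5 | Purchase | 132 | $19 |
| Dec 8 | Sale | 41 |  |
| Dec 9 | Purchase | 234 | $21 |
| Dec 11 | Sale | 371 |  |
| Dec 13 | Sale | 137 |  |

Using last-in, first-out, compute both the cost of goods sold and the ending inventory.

Dec 8, 41 sold [LIFO — newest first]: 41 @ $19 = $779
Dec 11, 371 sold [LIFO — newest first]: 234 @ $21 + 91 @ $19 + 46 @ $18 = $7,471
Dec 13, 137 sold [LIFO — newest first]: 137 @ $18 = $2,466
Total COGS = $779 + $7,471 + $2,466 = $10,716
Ending inventory: 98 @ $17 + 48 @ $18 = $2,530
Check: goods available $13,246 = COGS $10,716 + ending $2,530

COGS = $10,716; ending inventory = $2,530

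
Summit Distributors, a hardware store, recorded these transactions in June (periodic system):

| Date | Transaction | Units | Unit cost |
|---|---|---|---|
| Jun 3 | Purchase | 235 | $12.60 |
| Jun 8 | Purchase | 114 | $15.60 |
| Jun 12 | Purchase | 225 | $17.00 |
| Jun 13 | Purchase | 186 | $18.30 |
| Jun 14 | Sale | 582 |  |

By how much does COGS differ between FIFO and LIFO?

FIFO COGS: 235 @ $12.60 + 114 @ $15.60 + 225 @ $17.00 + 8 @ $18.30 = $8,710.80
LIFO COGS: 186 @ $18.30 + 225 @ $17.00 + 114 @ $15.60 + 57 @ $12.60 = $9,725.40
Difference = |$8,710.80 − $9,725.40| = $1,014.60

$1,014.60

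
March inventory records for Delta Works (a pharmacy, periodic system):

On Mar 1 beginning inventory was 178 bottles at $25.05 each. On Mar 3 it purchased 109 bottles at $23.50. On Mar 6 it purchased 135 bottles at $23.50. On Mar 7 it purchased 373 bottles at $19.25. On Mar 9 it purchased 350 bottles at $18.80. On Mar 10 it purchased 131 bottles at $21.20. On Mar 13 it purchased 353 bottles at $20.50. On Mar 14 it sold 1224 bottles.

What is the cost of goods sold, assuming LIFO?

COGS = $24,173.45

Mar 14, 1224 sold [LIFO — newest first]: 353 @ $20.50 + 131 @ $21.20 + 350 @ $18.80 + 373 @ $19.25 + 17 @ $23.50 = $24,173.45
Ending inventory: 178 @ $25.05 + 109 @ $23.50 + 118 @ $23.50 = $9,793.40
Check: goods available $33,966.85 = COGS $24,173.45 + ending $9,793.40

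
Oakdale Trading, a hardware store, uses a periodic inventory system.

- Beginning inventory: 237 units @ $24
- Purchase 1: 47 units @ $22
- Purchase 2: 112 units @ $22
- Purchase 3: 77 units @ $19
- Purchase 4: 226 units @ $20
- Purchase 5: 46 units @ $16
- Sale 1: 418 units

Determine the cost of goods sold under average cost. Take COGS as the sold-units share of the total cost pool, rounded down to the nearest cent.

Sale 1, sell 418: 418/745 × $15,905.00 → $8,923.87
Ending inventory (cost pool remaining) = $6,981.13
Check: goods available $15,905.00 = COGS $8,923.87 + ending $6,981.13

COGS = $8,923.87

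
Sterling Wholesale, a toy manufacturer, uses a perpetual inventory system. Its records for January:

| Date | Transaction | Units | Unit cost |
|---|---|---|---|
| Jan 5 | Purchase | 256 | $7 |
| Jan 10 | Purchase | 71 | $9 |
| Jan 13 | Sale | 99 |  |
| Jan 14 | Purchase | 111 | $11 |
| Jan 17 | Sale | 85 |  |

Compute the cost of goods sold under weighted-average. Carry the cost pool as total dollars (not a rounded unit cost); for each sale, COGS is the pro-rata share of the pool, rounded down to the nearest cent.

COGS = $1,467.14

After Jan 5: 256 on hand, pool $1,792.00 (≈ $7.0000 each)
After Jan 10: 327 on hand, pool $2,431.00 (≈ $7.4343 each)
Jan 13, sell 99: 99/327 × $2,431.00 → $735.99
After Jan 14: 339 on hand, pool $2,916.01 (≈ $8.6018 each)
Jan 17, sell 85: 85/339 × $2,916.01 → $731.15
Total COGS = $735.99 + $731.15 = $1,467.14
Ending inventory (cost pool remaining) = $2,184.86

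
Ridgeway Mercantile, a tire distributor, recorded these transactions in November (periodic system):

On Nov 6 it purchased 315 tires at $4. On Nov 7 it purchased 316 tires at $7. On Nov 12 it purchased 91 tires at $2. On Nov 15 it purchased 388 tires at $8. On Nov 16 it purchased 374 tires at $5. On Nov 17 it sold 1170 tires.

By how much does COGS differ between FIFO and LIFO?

$314

FIFO COGS: 315 @ $4 + 316 @ $7 + 91 @ $2 + 388 @ $8 + 60 @ $5 = $7,058
LIFO COGS: 374 @ $5 + 388 @ $8 + 91 @ $2 + 316 @ $7 + 1 @ $4 = $7,372
Difference = |$7,058 − $7,372| = $314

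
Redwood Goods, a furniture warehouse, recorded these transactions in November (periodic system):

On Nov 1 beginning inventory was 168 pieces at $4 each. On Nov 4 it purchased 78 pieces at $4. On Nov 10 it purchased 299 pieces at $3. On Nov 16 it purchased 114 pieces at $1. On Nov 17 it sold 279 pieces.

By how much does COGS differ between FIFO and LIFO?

FIFO COGS: 168 @ $4 + 78 @ $4 + 33 @ $3 = $1,083
LIFO COGS: 114 @ $1 + 165 @ $3 = $609
Difference = |$1,083 − $609| = $474

$474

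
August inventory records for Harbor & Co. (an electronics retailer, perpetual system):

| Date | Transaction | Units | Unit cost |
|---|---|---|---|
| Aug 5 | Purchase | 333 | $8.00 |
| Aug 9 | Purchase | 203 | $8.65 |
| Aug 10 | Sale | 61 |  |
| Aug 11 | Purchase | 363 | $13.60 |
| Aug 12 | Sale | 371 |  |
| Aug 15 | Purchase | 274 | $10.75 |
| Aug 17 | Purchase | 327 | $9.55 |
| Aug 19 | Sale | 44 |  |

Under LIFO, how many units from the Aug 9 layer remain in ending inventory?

Aug 10, 61 sold [LIFO — newest first]: 61 @ $8.65 = $527.65
Aug 12, 371 sold [LIFO — newest first]: 363 @ $13.60 + 8 @ $8.65 = $5,006.00
Aug 19, 44 sold [LIFO — newest first]: 44 @ $9.55 = $420.20
Total COGS = $527.65 + $5,006.00 + $420.20 = $5,953.85
Ending inventory: 333 @ $8.00 + 134 @ $8.65 + 274 @ $10.75 + 283 @ $9.55 = $9,471.25
Check: goods available $15,425.10 = COGS $5,953.85 + ending $9,471.25

134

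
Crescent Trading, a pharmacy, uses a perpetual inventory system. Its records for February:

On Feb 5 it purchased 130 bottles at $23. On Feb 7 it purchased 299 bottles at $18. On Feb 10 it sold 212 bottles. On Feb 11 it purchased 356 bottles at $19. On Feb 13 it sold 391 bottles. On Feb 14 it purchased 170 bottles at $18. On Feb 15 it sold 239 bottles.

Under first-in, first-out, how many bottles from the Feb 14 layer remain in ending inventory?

113

Feb 10, 212 sold [FIFO — oldest first]: 130 @ $23 + 82 @ $18 = $4,466
Feb 13, 391 sold [FIFO — oldest first]: 217 @ $18 + 174 @ $19 = $7,212
Feb 15, 239 sold [FIFO — oldest first]: 182 @ $19 + 57 @ $18 = $4,484
Total COGS = $4,466 + $7,212 + $4,484 = $16,162
Ending inventory: 113 @ $18 = $2,034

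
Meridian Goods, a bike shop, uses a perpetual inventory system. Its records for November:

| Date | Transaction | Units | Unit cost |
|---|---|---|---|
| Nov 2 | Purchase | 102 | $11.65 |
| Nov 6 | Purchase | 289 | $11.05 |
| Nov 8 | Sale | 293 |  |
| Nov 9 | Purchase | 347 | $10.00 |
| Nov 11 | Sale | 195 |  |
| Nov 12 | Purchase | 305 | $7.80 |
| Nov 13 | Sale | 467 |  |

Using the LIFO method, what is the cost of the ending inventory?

Ending inventory = $1,025.20

Nov 8, 293 sold [LIFO — newest first]: 289 @ $11.05 + 4 @ $11.65 = $3,240.05
Nov 11, 195 sold [LIFO — newest first]: 195 @ $10.00 = $1,950.00
Nov 13, 467 sold [LIFO — newest first]: 305 @ $7.80 + 152 @ $10.00 + 10 @ $11.65 = $4,015.50
Total COGS = $3,240.05 + $1,950.00 + $4,015.50 = $9,205.55
Ending inventory: 88 @ $11.65 = $1,025.20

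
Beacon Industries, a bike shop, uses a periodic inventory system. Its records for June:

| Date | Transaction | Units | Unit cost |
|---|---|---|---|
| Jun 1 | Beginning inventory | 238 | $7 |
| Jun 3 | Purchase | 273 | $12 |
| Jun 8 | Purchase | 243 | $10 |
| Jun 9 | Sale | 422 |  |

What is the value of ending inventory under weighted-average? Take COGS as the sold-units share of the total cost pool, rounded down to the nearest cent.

Ending inventory = $3,246.03

Jun 9, sell 422: 422/754 × $7,372.00 → $4,125.97
Ending inventory (cost pool remaining) = $3,246.03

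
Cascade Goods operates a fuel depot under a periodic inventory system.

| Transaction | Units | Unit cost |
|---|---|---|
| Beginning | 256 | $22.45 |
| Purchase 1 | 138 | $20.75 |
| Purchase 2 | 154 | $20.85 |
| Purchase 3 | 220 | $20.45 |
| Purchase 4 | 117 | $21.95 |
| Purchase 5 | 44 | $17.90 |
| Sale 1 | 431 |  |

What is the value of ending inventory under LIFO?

Sale 1 (431) [LIFO — newest first]: 44 @ $17.90 + 117 @ $21.95 + 220 @ $20.45 + 50 @ $20.85 = $8,897.25
Ending inventory: 256 @ $22.45 + 138 @ $20.75 + 104 @ $20.85 = $10,779.10
Check: goods available $19,676.35 = COGS $8,897.25 + ending $10,779.10

Ending inventory = $10,779.10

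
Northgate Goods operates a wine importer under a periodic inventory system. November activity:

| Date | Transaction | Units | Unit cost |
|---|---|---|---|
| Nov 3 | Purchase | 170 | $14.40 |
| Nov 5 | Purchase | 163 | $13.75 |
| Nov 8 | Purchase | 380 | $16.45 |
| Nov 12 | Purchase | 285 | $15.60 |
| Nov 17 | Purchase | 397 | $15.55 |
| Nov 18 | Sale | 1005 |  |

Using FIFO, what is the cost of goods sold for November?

Nov 18, 1005 sold [FIFO — oldest first]: 170 @ $14.40 + 163 @ $13.75 + 380 @ $16.45 + 285 @ $15.60 + 7 @ $15.55 = $15,495.10
Ending inventory: 390 @ $15.55 = $6,064.50

COGS = $15,495.10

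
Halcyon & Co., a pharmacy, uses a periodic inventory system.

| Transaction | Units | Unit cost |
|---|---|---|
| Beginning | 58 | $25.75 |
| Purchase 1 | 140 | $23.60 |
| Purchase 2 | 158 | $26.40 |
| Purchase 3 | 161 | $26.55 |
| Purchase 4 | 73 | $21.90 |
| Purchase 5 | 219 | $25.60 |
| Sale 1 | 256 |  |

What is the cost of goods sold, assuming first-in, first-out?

COGS = $6,328.70

Sale 1 (256) [FIFO — oldest first]: 58 @ $25.75 + 140 @ $23.60 + 58 @ $26.40 = $6,328.70
Ending inventory: 100 @ $26.40 + 161 @ $26.55 + 73 @ $21.90 + 219 @ $25.60 = $14,119.65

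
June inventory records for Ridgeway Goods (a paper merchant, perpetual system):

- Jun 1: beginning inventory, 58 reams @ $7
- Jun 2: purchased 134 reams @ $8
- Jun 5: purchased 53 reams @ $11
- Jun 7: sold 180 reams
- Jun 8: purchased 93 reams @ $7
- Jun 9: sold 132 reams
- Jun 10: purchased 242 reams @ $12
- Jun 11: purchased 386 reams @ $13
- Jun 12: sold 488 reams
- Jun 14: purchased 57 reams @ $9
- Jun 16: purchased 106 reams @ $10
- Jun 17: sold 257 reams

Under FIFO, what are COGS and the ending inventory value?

Jun 7, 180 sold [FIFO — oldest first]: 58 @ $7 + 122 @ $8 = $1,382
Jun 9, 132 sold [FIFO — oldest first]: 12 @ $8 + 53 @ $11 + 67 @ $7 = $1,148
Jun 12, 488 sold [FIFO — oldest first]: 26 @ $7 + 242 @ $12 + 220 @ $13 = $5,946
Jun 17, 257 sold [FIFO — oldest first]: 166 @ $13 + 57 @ $9 + 34 @ $10 = $3,011
Total COGS = $1,382 + $1,148 + $5,946 + $3,011 = $11,487
Ending inventory: 72 @ $10 = $720

COGS = $11,487; ending inventory = $720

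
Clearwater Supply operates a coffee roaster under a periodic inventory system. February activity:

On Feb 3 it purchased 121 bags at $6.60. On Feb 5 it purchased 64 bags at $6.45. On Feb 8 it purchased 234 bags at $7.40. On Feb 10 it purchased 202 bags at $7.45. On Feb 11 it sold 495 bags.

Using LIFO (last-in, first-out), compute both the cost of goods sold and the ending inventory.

COGS = $3,617.05; ending inventory = $830.85

Feb 11, 495 sold [LIFO — newest first]: 202 @ $7.45 + 234 @ $7.40 + 59 @ $6.45 = $3,617.05
Ending inventory: 121 @ $6.60 + 5 @ $6.45 = $830.85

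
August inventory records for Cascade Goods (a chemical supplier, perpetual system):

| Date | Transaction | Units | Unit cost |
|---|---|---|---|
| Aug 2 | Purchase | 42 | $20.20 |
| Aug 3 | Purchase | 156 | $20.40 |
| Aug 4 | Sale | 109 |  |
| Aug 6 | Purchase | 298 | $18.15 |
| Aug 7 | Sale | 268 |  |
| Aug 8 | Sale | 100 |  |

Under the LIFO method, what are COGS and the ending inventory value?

COGS = $9,055.70; ending inventory = $383.80

Aug 4, 109 sold [LIFO — newest first]: 109 @ $20.40 = $2,223.60
Aug 7, 268 sold [LIFO — newest first]: 268 @ $18.15 = $4,864.20
Aug 8, 100 sold [LIFO — newest first]: 30 @ $18.15 + 47 @ $20.40 + 23 @ $20.20 = $1,967.90
Total COGS = $2,223.60 + $4,864.20 + $1,967.90 = $9,055.70
Ending inventory: 19 @ $20.20 = $383.80
Check: goods available $9,439.50 = COGS $9,055.70 + ending $383.80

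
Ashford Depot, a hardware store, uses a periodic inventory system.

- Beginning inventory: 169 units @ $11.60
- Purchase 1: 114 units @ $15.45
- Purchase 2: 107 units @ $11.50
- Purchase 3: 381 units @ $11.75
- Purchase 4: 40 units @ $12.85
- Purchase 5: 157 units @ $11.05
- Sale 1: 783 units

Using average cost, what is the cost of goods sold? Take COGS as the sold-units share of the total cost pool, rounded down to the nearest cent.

Sale 1, sell 783: 783/968 × $11,677.80 → $9,445.98
Ending inventory (cost pool remaining) = $2,231.82

COGS = $9,445.98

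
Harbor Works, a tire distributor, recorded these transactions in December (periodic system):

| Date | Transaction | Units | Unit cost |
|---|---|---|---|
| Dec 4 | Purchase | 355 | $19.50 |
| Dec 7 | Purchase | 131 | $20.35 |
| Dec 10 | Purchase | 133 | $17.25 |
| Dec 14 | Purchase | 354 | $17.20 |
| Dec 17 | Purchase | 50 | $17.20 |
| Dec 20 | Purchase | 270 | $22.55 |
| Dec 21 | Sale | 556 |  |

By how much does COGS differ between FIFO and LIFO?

FIFO COGS: 355 @ $19.50 + 131 @ $20.35 + 70 @ $17.25 = $10,795.85
LIFO COGS: 270 @ $22.55 + 50 @ $17.20 + 236 @ $17.20 = $11,007.70
Difference = |$10,795.85 − $11,007.70| = $211.85

$211.85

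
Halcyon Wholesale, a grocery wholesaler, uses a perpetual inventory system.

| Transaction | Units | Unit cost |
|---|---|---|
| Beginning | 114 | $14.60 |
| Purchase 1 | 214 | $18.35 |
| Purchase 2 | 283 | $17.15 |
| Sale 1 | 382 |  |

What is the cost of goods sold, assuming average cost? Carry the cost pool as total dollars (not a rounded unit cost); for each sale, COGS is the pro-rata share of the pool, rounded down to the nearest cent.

After Beginning: 114 on hand, pool $1,664.40 (≈ $14.6000 each)
After Purchase 1: 328 on hand, pool $5,591.30 (≈ $17.0466 each)
After Purchase 2: 611 on hand, pool $10,444.75 (≈ $17.0945 each)
Sale 1, sell 382: 382/611 × $10,444.75 → $6,530.10
Ending inventory (cost pool remaining) = $3,914.65

COGS = $6,530.10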